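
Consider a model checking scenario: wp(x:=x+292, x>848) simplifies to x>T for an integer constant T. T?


Formula: wp(x:=E, P) = P[E/x] (substitute E for x in postcondition)
Step 1: Postcondition: x>848
Step 2: Substitute x+292 for x: x+292>848
Step 3: Solve for x: x > 848-292 = 556

556


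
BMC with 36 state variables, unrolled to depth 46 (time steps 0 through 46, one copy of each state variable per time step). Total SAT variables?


BMC unrolls to depth k, creating one copy of each state var for steps 0..k.
Step count = 46 + 1 = 47 (steps 0 through 46)
Vars per step = 36
Total = 36 * 47 = 1692

1692


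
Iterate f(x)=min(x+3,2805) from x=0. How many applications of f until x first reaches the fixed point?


Step 1: x=0, cap=2805, increment=3
Step 2: x grows by 3 each step until capped at 2805; fixed point is x=2805
Step 3: iterations = ceil(2805/3) = 935

935


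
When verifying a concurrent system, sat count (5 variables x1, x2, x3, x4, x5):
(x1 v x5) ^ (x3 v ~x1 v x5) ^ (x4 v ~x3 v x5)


CNF with 3 clauses over 5 vars (32 assignments).
An assignment satisfies CNF iff every clause has >=1 true literal.
Check each row (bits = x1,x2,x3,x4,x5; clause T/F shown):
  row 0 [00000]: clauses=FTT -> 0
  row 1 [00001]: clauses=TTT -> 1
  row 2 [00010]: clauses=FTT -> 0
  row 3 [00011]: clauses=TTT -> 1
  row 4 [00100]: clauses=FTF -> 0
  row 5 [00101]: clauses=TTT -> 1
  row 6 [00110]: clauses=FTT -> 0
  row 7 [00111]: clauses=TTT -> 1
  row 8 [01000]: clauses=FTT -> 0
  row 9 [01001]: clauses=TTT -> 1
  row 10 [01010]: clauses=FTT -> 0
  row 11 [01011]: clauses=TTT -> 1
  row 12 [01100]: clauses=FTF -> 0
  row 13 [01101]: clauses=TTT -> 1
  row 14 [01110]: clauses=FTT -> 0
  row 15 [01111]: clauses=TTT -> 1
  row 16 [10000]: clauses=TFT -> 0
  row 17 [10001]: clauses=TTT -> 1
  row 18 [10010]: clauses=TFT -> 0
  row 19 [10011]: clauses=TTT -> 1
  row 20 [10100]: clauses=TTF -> 0
  row 21 [10101]: clauses=TTT -> 1
  row 22 [10110]: clauses=TTT -> 1
  row 23 [10111]: clauses=TTT -> 1
  row 24 [11000]: clauses=TFT -> 0
  row 25 [11001]: clauses=TTT -> 1
  row 26 [11010]: clauses=TFT -> 0
  row 27 [11011]: clauses=TTT -> 1
  row 28 [11100]: clauses=TTF -> 0
  row 29 [11101]: clauses=TTT -> 1
  row 30 [11110]: clauses=TTT -> 1
  row 31 [11111]: clauses=TTT -> 1
Full result column, 8 rows per line (x1,x2 fixed per line; x3,x4,x5 runs 000..111 left to right):
  rows 0-7 [x1,x2=00]: 01010101  (ones: 4)
  rows 8-15 [x1,x2=01]: 01010101  (ones: 4)
  rows 16-23 [x1,x2=10]: 01010111  (ones: 5)
  rows 24-31 [x1,x2=11]: 01010111  (ones: 5)
Satisfying assignments = 4+4+5+5 = 18

18


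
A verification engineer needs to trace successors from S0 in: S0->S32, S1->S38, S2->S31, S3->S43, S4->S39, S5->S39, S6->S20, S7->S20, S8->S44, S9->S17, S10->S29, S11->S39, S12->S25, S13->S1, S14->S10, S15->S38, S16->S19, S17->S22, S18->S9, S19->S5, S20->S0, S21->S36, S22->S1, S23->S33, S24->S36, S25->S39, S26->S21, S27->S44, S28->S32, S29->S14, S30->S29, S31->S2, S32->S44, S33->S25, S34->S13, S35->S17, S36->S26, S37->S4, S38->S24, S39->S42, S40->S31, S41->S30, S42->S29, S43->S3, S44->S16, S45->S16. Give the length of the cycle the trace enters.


Trace from S0 until a state repeats:
  S0 -> S32 -> S44 -> S16 -> S19 -> S5 -> S39 -> S42 -> S29 -> S14 -> S10 -> S29
S29 first seen at step 8, revisited at step 11.
Cycle length = 11 - 8 = 3

3


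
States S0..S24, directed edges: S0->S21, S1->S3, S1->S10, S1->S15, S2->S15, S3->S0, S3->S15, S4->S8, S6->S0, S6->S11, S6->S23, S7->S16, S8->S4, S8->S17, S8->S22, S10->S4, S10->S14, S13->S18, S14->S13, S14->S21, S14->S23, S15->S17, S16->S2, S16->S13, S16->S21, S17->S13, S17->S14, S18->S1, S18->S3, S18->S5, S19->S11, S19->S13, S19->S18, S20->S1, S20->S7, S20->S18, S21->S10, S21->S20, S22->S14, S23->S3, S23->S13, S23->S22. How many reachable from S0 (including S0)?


BFS from S0:
  layer 0: {S0}
  layer 1: {S21}
  layer 2: {S10, S20}
  layer 3: {S1, S4, S7, S14, S18}
  layer 4: {S3, S5, S8, S13, S15, S16, S23}
  layer 5: {S2, S17, S22}
Reachable set: {S0, S1, S2, S3, S4, S5, S7, S8, S10, S13, S14, S15, S16, S17, S18, S20, S21, S22, S23}
Count = 19

19


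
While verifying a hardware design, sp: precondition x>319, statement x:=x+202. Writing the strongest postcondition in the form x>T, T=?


Formula: sp(P, x:=E) = exists old_x. (x = E[old_x/x]) AND P[old_x/x] (old_x is the value of x before the assignment; eliminate old_x by solving x = E[old_x/x] for old_x)
Step 1: Precondition P: x>319, i.e. old_x > 319
Step 2: Assignment gives x = old_x + 202, so old_x = x - 202
Step 3: Substitute into P: x - 202 > 319
Step 4: Simplify: x > 319+202 = 521

521


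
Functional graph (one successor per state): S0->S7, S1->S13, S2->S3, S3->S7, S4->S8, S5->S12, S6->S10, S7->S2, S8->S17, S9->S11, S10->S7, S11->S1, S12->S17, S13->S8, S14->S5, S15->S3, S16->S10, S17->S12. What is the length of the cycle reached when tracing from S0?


Trace from S0 until a state repeats:
  S0 -> S7 -> S2 -> S3 -> S7
S7 first seen at step 1, revisited at step 4.
Cycle length = 4 - 1 = 3

3


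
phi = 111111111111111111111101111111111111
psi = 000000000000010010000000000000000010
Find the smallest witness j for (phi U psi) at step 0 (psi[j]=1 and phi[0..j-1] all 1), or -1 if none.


(phi U psi) at 0: need smallest j with psi[j]=1 and phi[i]=1 for all i in [0,j).
Scan from step 0:
  step 0: phi=1, psi=0 -> continue
  step 1: phi=1, psi=0 -> continue
  step 2: phi=1, psi=0 -> continue
  step 3: phi=1, psi=0 -> continue
  step 13: psi=1 and phi held for [0,13) -> witness found
Witness step = 13

13


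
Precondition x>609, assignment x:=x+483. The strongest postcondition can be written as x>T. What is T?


Formula: sp(P, x:=E) = exists old_x. (x = E[old_x/x]) AND P[old_x/x] (old_x is the value of x before the assignment; eliminate old_x by solving x = E[old_x/x] for old_x)
Step 1: Precondition P: x>609, i.e. old_x > 609
Step 2: Assignment gives x = old_x + 483, so old_x = x - 483
Step 3: Substitute into P: x - 483 > 609
Step 4: Simplify: x > 609+483 = 1092

1092


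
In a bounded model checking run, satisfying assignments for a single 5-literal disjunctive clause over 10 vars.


Step 1: Total=2^10=1024
Step 2: Unsat when all 5 false: 2^5=32
Step 3: Sat=1024-32=992

992


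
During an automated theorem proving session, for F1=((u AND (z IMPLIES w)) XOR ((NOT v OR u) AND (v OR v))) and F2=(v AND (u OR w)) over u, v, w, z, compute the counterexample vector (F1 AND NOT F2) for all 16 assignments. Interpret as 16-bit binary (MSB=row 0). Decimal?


F1 = ((u AND (z IMPLIES w)) XOR ((NOT v OR u) AND (v OR v)))
F2 = (v AND (u OR w))
Counterexample to F1=>F2 is where F1=1 and F2=0.
Evaluate each row (bits = u,v,w,z, MSB first):
  row 0 [0000]: F1=0 F2=0 -> F1&~F2 -> 0
  row 1 [0001]: F1=0 F2=0 -> F1&~F2 -> 0
  row 2 [0010]: F1=0 F2=0 -> F1&~F2 -> 0
  row 3 [0011]: F1=0 F2=0 -> F1&~F2 -> 0
  row 4 [0100]: F1=0 F2=0 -> F1&~F2 -> 0
  row 5 [0101]: F1=0 F2=0 -> F1&~F2 -> 0
  row 6 [0110]: F1=0 F2=1 -> F1&~F2 -> 0
  row 7 [0111]: F1=0 F2=1 -> F1&~F2 -> 0
  row 8 [1000]: F1=1 F2=0 -> F1&~F2 -> 1
  row 9 [1001]: F1=0 F2=0 -> F1&~F2 -> 0
  row 10 [1010]: F1=1 F2=0 -> F1&~F2 -> 1
  row 11 [1011]: F1=1 F2=0 -> F1&~F2 -> 1
  row 12 [1100]: F1=0 F2=1 -> F1&~F2 -> 0
  row 13 [1101]: F1=1 F2=1 -> F1&~F2 -> 0
  row 14 [1110]: F1=0 F2=1 -> F1&~F2 -> 0
  row 15 [1111]: F1=0 F2=1 -> F1&~F2 -> 0
Full result column, 4 rows per line (u,v fixed per line; w,z runs 00..11 left to right):
  rows 0-3 [u,v=00]: 0000  = hex 0
  rows 4-7 [u,v=01]: 0000  = hex 0
  rows 8-11 [u,v=10]: 1011  = hex B
  rows 12-15 [u,v=11]: 0000  = hex 0
Counterexample vector (row 0 .. row 15) = 0000000010110000
Output column grouped in 4s = 0000 0000 1011 0000 = 0x00B0
Convert to decimal digit by digit (value = value*16 + digit):
  0 -> 0
  0*16 + 0 = 0
  0*16 + 11 (B) = 11
  11*16 + 0 = 176
Decimal = 176

176


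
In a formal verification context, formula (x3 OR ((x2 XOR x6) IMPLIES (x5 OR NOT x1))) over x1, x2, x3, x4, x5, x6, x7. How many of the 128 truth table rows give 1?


Formula: (x3 OR ((x2 XOR x6) IMPLIES (x5 OR NOT x1))) over 7 vars (128 rows)
Evaluate each row (x1, x2, x3, x4, x5, x6, x7 as bits, MSB first):
  row 0 [0000000]: (0 OR ((0 XOR 0) IMPLIES (0 OR NOT 0))) -> 1
  row 1 [0000001]: (0 OR ((0 XOR 0) IMPLIES (0 OR NOT 0))) -> 1
  row 2 [0000010]: (0 OR ((0 XOR 1) IMPLIES (0 OR NOT 0))) -> 1
  row 3 [0000011]: (0 OR ((0 XOR 1) IMPLIES (0 OR NOT 0))) -> 1
  row 4 [0000100]: (0 OR ((0 XOR 0) IMPLIES (1 OR NOT 0))) -> 1
  (every remaining row is evaluated the same way; all 128 results are listed next)
Full result column, 8 rows per line (x1,x2,x3,x4 fixed per line; x5,x6,x7 runs 000..111 left to right):
  rows 0-7 [x1,x2,x3,x4=0000]: 11111111  (ones: 8)
  rows 8-15 [x1,x2,x3,x4=0001]: 11111111  (ones: 8)
  rows 16-23 [x1,x2,x3,x4=0010]: 11111111  (ones: 8)
  rows 24-31 [x1,x2,x3,x4=0011]: 11111111  (ones: 8)
  rows 32-39 [x1,x2,x3,x4=0100]: 11111111  (ones: 8)
  rows 40-47 [x1,x2,x3,x4=0101]: 11111111  (ones: 8)
  rows 48-55 [x1,x2,x3,x4=0110]: 11111111  (ones: 8)
  rows 56-63 [x1,x2,x3,x4=0111]: 11111111  (ones: 8)
  rows 64-71 [x1,x2,x3,x4=1000]: 11001111  (ones: 6)
  rows 72-79 [x1,x2,x3,x4=1001]: 11001111  (ones: 6)
  rows 80-87 [x1,x2,x3,x4=1010]: 11111111  (ones: 8)
  rows 88-95 [x1,x2,x3,x4=1011]: 11111111  (ones: 8)
  rows 96-103 [x1,x2,x3,x4=1100]: 00111111  (ones: 6)
  rows 104-111 [x1,x2,x3,x4=1101]: 00111111  (ones: 6)
  rows 112-119 [x1,x2,x3,x4=1110]: 11111111  (ones: 8)
  rows 120-127 [x1,x2,x3,x4=1111]: 11111111  (ones: 8)
Count of 1-rows = 8+8+8+8+8+8+8+8+6+6+8+8+6+6+8+8 = 120

120


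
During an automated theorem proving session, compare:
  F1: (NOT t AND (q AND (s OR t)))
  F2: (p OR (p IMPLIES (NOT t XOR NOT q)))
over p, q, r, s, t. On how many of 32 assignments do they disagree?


F1 = (NOT t AND (q AND (s OR t)))
F2 = (p OR (p IMPLIES (NOT t XOR NOT q)))
Evaluate both on each of 32 rows (bits = p,q,r,s,t):
  row 0 [00000]: F1=0 F2=1 (differ) -> 1
  row 1 [00001]: F1=0 F2=1 (differ) -> 1
  row 2 [00010]: F1=0 F2=1 (differ) -> 1
  row 3 [00011]: F1=0 F2=1 (differ) -> 1
  row 4 [00100]: F1=0 F2=1 (differ) -> 1
  row 5 [00101]: F1=0 F2=1 (differ) -> 1
  row 6 [00110]: F1=0 F2=1 (differ) -> 1
  row 7 [00111]: F1=0 F2=1 (differ) -> 1
  row 8 [01000]: F1=0 F2=1 (differ) -> 1
  row 9 [01001]: F1=0 F2=1 (differ) -> 1
  row 10 [01010]: F1=1 F2=1 -> 0
  row 11 [01011]: F1=0 F2=1 (differ) -> 1
  row 12 [01100]: F1=0 F2=1 (differ) -> 1
  row 13 [01101]: F1=0 F2=1 (differ) -> 1
  row 14 [01110]: F1=1 F2=1 -> 0
  row 15 [01111]: F1=0 F2=1 (differ) -> 1
  row 16 [10000]: F1=0 F2=1 (differ) -> 1
  row 17 [10001]: F1=0 F2=1 (differ) -> 1
  row 18 [10010]: F1=0 F2=1 (differ) -> 1
  row 19 [10011]: F1=0 F2=1 (differ) -> 1
  row 20 [10100]: F1=0 F2=1 (differ) -> 1
  row 21 [10101]: F1=0 F2=1 (differ) -> 1
  row 22 [10110]: F1=0 F2=1 (differ) -> 1
  row 23 [10111]: F1=0 F2=1 (differ) -> 1
  row 24 [11000]: F1=0 F2=1 (differ) -> 1
  row 25 [11001]: F1=0 F2=1 (differ) -> 1
  row 26 [11010]: F1=1 F2=1 -> 0
  row 27 [11011]: F1=0 F2=1 (differ) -> 1
  row 28 [11100]: F1=0 F2=1 (differ) -> 1
  row 29 [11101]: F1=0 F2=1 (differ) -> 1
  row 30 [11110]: F1=1 F2=1 -> 0
  row 31 [11111]: F1=0 F2=1 (differ) -> 1
Full result column, 8 rows per line (p,q fixed per line; r,s,t runs 000..111 left to right):
  rows 0-7 [p,q=00]: 11111111  (ones: 8)
  rows 8-15 [p,q=01]: 11011101  (ones: 6)
  rows 16-23 [p,q=10]: 11111111  (ones: 8)
  rows 24-31 [p,q=11]: 11011101  (ones: 6)
Disagreements = 8+6+8+6 = 28

28


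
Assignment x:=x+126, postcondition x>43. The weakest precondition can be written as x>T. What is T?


Formula: wp(x:=E, P) = P[E/x] (substitute E for x in postcondition)
Step 1: Postcondition: x>43
Step 2: Substitute x+126 for x: x+126>43
Step 3: Solve for x: x > 43-126 = -83

-83


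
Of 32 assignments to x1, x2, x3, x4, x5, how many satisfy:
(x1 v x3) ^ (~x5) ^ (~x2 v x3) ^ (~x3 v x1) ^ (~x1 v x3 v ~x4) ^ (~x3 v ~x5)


CNF with 6 clauses over 5 vars (32 assignments).
An assignment satisfies CNF iff every clause has >=1 true literal.
Check each row (bits = x1,x2,x3,x4,x5; clause T/F shown):
  row 0 [00000]: clauses=FTTTTT -> 0
  row 1 [00001]: clauses=FFTTTT -> 0
  row 2 [00010]: clauses=FTTTTT -> 0
  row 3 [00011]: clauses=FFTTTT -> 0
  row 4 [00100]: clauses=TTTFTT -> 0
  row 5 [00101]: clauses=TFTFTF -> 0
  row 6 [00110]: clauses=TTTFTT -> 0
  row 7 [00111]: clauses=TFTFTF -> 0
  row 8 [01000]: clauses=FTFTTT -> 0
  row 9 [01001]: clauses=FFFTTT -> 0
  row 10 [01010]: clauses=FTFTTT -> 0
  row 11 [01011]: clauses=FFFTTT -> 0
  row 12 [01100]: clauses=TTTFTT -> 0
  row 13 [01101]: clauses=TFTFTF -> 0
  row 14 [01110]: clauses=TTTFTT -> 0
  row 15 [01111]: clauses=TFTFTF -> 0
  row 16 [10000]: clauses=TTTTTT -> 1
  row 17 [10001]: clauses=TFTTTT -> 0
  row 18 [10010]: clauses=TTTTFT -> 0
  row 19 [10011]: clauses=TFTTFT -> 0
  row 20 [10100]: clauses=TTTTTT -> 1
  row 21 [10101]: clauses=TFTTTF -> 0
  row 22 [10110]: clauses=TTTTTT -> 1
  row 23 [10111]: clauses=TFTTTF -> 0
  row 24 [11000]: clauses=TTFTTT -> 0
  row 25 [11001]: clauses=TFFTTT -> 0
  row 26 [11010]: clauses=TTFTFT -> 0
  row 27 [11011]: clauses=TFFTFT -> 0
  row 28 [11100]: clauses=TTTTTT -> 1
  row 29 [11101]: clauses=TFTTTF -> 0
  row 30 [11110]: clauses=TTTTTT -> 1
  row 31 [11111]: clauses=TFTTTF -> 0
Full result column, 8 rows per line (x1,x2 fixed per line; x3,x4,x5 runs 000..111 left to right):
  rows 0-7 [x1,x2=00]: 00000000  (ones: 0)
  rows 8-15 [x1,x2=01]: 00000000  (ones: 0)
  rows 16-23 [x1,x2=10]: 10001010  (ones: 3)
  rows 24-31 [x1,x2=11]: 00001010  (ones: 2)
Satisfying assignments = 0+0+3+2 = 5

5


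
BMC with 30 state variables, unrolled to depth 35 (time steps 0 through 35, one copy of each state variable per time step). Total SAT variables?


BMC unrolls to depth k, creating one copy of each state var for steps 0..k.
Step count = 35 + 1 = 36 (steps 0 through 35)
Vars per step = 30
Total = 30 * 36 = 1080

1080


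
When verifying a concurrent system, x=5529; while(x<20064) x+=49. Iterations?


Step 1: x goes from 5529 toward 20064 by 49; the body runs while x<20064, so iterations = ceil((bound-start)/step)
Step 2: Distance=14535
Step 3: ceil(14535/49)=297

297


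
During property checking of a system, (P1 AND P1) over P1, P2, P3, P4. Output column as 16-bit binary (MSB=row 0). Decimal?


Formula: (P1 AND P1) over P1, P2, P3, P4 (16 rows)
Evaluate each row (bits = P1,P2,P3,P4, MSB first):
  row 0 [0000]: (0 AND 0) -> 0
  row 1 [0001]: (0 AND 0) -> 0
  row 2 [0010]: (0 AND 0) -> 0
  row 3 [0011]: (0 AND 0) -> 0
  row 4 [0100]: (0 AND 0) -> 0
  row 5 [0101]: (0 AND 0) -> 0
  row 6 [0110]: (0 AND 0) -> 0
  row 7 [0111]: (0 AND 0) -> 0
  row 8 [1000]: (1 AND 1) -> 1
  row 9 [1001]: (1 AND 1) -> 1
  row 10 [1010]: (1 AND 1) -> 1
  row 11 [1011]: (1 AND 1) -> 1
  row 12 [1100]: (1 AND 1) -> 1
  row 13 [1101]: (1 AND 1) -> 1
  row 14 [1110]: (1 AND 1) -> 1
  row 15 [1111]: (1 AND 1) -> 1
Full result column, 4 rows per line (P1,P2 fixed per line; P3,P4 runs 00..11 left to right):
  rows 0-3 [P1,P2=00]: 0000  = hex 0
  rows 4-7 [P1,P2=01]: 0000  = hex 0
  rows 8-11 [P1,P2=10]: 1111  = hex F
  rows 12-15 [P1,P2=11]: 1111  = hex F
Output column (row 0 .. row 15) = 0000000011111111
Output column grouped in 4s = 0000 0000 1111 1111 = 0x00FF
Convert to decimal digit by digit (value = value*16 + digit):
  0 -> 0
  0*16 + 0 = 0
  0*16 + 15 (F) = 15
  15*16 + 15 (F) = 255
Decimal = 255

255


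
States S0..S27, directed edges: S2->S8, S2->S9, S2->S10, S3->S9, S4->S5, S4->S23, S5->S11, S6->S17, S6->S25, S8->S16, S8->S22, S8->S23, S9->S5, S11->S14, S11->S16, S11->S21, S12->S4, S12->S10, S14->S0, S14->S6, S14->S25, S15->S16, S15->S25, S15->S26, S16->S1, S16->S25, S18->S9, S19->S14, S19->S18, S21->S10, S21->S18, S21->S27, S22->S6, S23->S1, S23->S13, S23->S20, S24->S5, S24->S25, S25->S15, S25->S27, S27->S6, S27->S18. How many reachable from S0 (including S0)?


BFS from S0:
  layer 0: {S0}
Reachable set: {S0}
Count = 1

1


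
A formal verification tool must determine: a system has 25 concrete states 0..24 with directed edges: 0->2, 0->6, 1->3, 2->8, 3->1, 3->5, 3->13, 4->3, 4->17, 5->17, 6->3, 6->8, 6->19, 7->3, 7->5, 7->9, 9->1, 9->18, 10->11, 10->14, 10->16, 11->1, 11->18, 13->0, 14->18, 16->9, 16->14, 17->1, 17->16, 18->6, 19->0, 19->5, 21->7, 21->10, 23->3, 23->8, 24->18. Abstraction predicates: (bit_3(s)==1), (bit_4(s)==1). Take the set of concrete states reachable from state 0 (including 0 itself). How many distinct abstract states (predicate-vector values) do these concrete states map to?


BFS from 0:
Concrete reachable: {0, 1, 2, 3, 5, 6, 8, 9, 13, 14, 16, 17, 18, 19}
Abstract via predicates (bit_3(s)==1), (bit_4(s)==1):
  (0,0) <- {0, 1, 2, 3, 5, 6}
  (0,1) <- {16, 17, 18, 19}
  (1,0) <- {8, 9, 13, 14}
Distinct abstract states = 3

3


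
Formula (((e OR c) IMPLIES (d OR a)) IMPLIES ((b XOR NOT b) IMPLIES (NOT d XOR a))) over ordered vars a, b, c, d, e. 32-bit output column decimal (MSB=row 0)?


Formula: (((e OR c) IMPLIES (d OR a)) IMPLIES ((b XOR NOT b) IMPLIES (NOT d XOR a))) over a, b, c, d, e (32 rows)
Evaluate each row (bits = a,b,c,d,e, MSB first):
  row 0 [00000]: (((0 OR 0) IMPLIES (0 OR 0)) IMPLIES ((0 XOR NOT 0) IMPLIES (NOT 0 XOR 0))) -> 1
  row 1 [00001]: (((1 OR 0) IMPLIES (0 OR 0)) IMPLIES ((0 XOR NOT 0) IMPLIES (NOT 0 XOR 0))) -> 1
  row 2 [00010]: (((0 OR 0) IMPLIES (1 OR 0)) IMPLIES ((0 XOR NOT 0) IMPLIES (NOT 1 XOR 0))) -> 0
  row 3 [00011]: (((1 OR 0) IMPLIES (1 OR 0)) IMPLIES ((0 XOR NOT 0) IMPLIES (NOT 1 XOR 0))) -> 0
  row 4 [00100]: (((0 OR 1) IMPLIES (0 OR 0)) IMPLIES ((0 XOR NOT 0) IMPLIES (NOT 0 XOR 0))) -> 1
  row 5 [00101]: (((1 OR 1) IMPLIES (0 OR 0)) IMPLIES ((0 XOR NOT 0) IMPLIES (NOT 0 XOR 0))) -> 1
  row 6 [00110]: (((0 OR 1) IMPLIES (1 OR 0)) IMPLIES ((0 XOR NOT 0) IMPLIES (NOT 1 XOR 0))) -> 0
  row 7 [00111]: (((1 OR 1) IMPLIES (1 OR 0)) IMPLIES ((0 XOR NOT 0) IMPLIES (NOT 1 XOR 0))) -> 0
  row 8 [01000]: (((0 OR 0) IMPLIES (0 OR 0)) IMPLIES ((1 XOR NOT 1) IMPLIES (NOT 0 XOR 0))) -> 1
  row 9 [01001]: (((1 OR 0) IMPLIES (0 OR 0)) IMPLIES ((1 XOR NOT 1) IMPLIES (NOT 0 XOR 0))) -> 1
  row 10 [01010]: (((0 OR 0) IMPLIES (1 OR 0)) IMPLIES ((1 XOR NOT 1) IMPLIES (NOT 1 XOR 0))) -> 0
  row 11 [01011]: (((1 OR 0) IMPLIES (1 OR 0)) IMPLIES ((1 XOR NOT 1) IMPLIES (NOT 1 XOR 0))) -> 0
  row 12 [01100]: (((0 OR 1) IMPLIES (0 OR 0)) IMPLIES ((1 XOR NOT 1) IMPLIES (NOT 0 XOR 0))) -> 1
  row 13 [01101]: (((1 OR 1) IMPLIES (0 OR 0)) IMPLIES ((1 XOR NOT 1) IMPLIES (NOT 0 XOR 0))) -> 1
  row 14 [01110]: (((0 OR 1) IMPLIES (1 OR 0)) IMPLIES ((1 XOR NOT 1) IMPLIES (NOT 1 XOR 0))) -> 0
  row 15 [01111]: (((1 OR 1) IMPLIES (1 OR 0)) IMPLIES ((1 XOR NOT 1) IMPLIES (NOT 1 XOR 0))) -> 0
  row 16 [10000]: (((0 OR 0) IMPLIES (0 OR 1)) IMPLIES ((0 XOR NOT 0) IMPLIES (NOT 0 XOR 1))) -> 0
  row 17 [10001]: (((1 OR 0) IMPLIES (0 OR 1)) IMPLIES ((0 XOR NOT 0) IMPLIES (NOT 0 XOR 1))) -> 0
  row 18 [10010]: (((0 OR 0) IMPLIES (1 OR 1)) IMPLIES ((0 XOR NOT 0) IMPLIES (NOT 1 XOR 1))) -> 1
  row 19 [10011]: (((1 OR 0) IMPLIES (1 OR 1)) IMPLIES ((0 XOR NOT 0) IMPLIES (NOT 1 XOR 1))) -> 1
  row 20 [10100]: (((0 OR 1) IMPLIES (0 OR 1)) IMPLIES ((0 XOR NOT 0) IMPLIES (NOT 0 XOR 1))) -> 0
  row 21 [10101]: (((1 OR 1) IMPLIES (0 OR 1)) IMPLIES ((0 XOR NOT 0) IMPLIES (NOT 0 XOR 1))) -> 0
  row 22 [10110]: (((0 OR 1) IMPLIES (1 OR 1)) IMPLIES ((0 XOR NOT 0) IMPLIES (NOT 1 XOR 1))) -> 1
  row 23 [10111]: (((1 OR 1) IMPLIES (1 OR 1)) IMPLIES ((0 XOR NOT 0) IMPLIES (NOT 1 XOR 1))) -> 1
  row 24 [11000]: (((0 OR 0) IMPLIES (0 OR 1)) IMPLIES ((1 XOR NOT 1) IMPLIES (NOT 0 XOR 1))) -> 0
  row 25 [11001]: (((1 OR 0) IMPLIES (0 OR 1)) IMPLIES ((1 XOR NOT 1) IMPLIES (NOT 0 XOR 1))) -> 0
  row 26 [11010]: (((0 OR 0) IMPLIES (1 OR 1)) IMPLIES ((1 XOR NOT 1) IMPLIES (NOT 1 XOR 1))) -> 1
  row 27 [11011]: (((1 OR 0) IMPLIES (1 OR 1)) IMPLIES ((1 XOR NOT 1) IMPLIES (NOT 1 XOR 1))) -> 1
  row 28 [11100]: (((0 OR 1) IMPLIES (0 OR 1)) IMPLIES ((1 XOR NOT 1) IMPLIES (NOT 0 XOR 1))) -> 0
  row 29 [11101]: (((1 OR 1) IMPLIES (0 OR 1)) IMPLIES ((1 XOR NOT 1) IMPLIES (NOT 0 XOR 1))) -> 0
  row 30 [11110]: (((0 OR 1) IMPLIES (1 OR 1)) IMPLIES ((1 XOR NOT 1) IMPLIES (NOT 1 XOR 1))) -> 1
  row 31 [11111]: (((1 OR 1) IMPLIES (1 OR 1)) IMPLIES ((1 XOR NOT 1) IMPLIES (NOT 1 XOR 1))) -> 1
Full result column, 4 rows per line (a,b,c fixed per line; d,e runs 00..11 left to right):
  rows 0-3 [a,b,c=000]: 1100  = hex C
  rows 4-7 [a,b,c=001]: 1100  = hex C
  rows 8-11 [a,b,c=010]: 1100  = hex C
  rows 12-15 [a,b,c=011]: 1100  = hex C
  rows 16-19 [a,b,c=100]: 0011  = hex 3
  rows 20-23 [a,b,c=101]: 0011  = hex 3
  rows 24-27 [a,b,c=110]: 0011  = hex 3
  rows 28-31 [a,b,c=111]: 0011  = hex 3
Output column (row 0 .. row 31) = 11001100110011000011001100110011
Output column grouped in 4s = 1100 1100 1100 1100 0011 0011 0011 0011 = 0xCCCC3333
Convert to decimal digit by digit (value = value*16 + digit):
  C -> 12
  12*16 + 12 (C) = 204
  204*16 + 12 (C) = 3276
  3276*16 + 12 (C) = 52428
  52428*16 + 3 = 838851
  838851*16 + 3 = 13421619
  13421619*16 + 3 = 214745907
  214745907*16 + 3 = 3435934515
Decimal = 3435934515

3435934515


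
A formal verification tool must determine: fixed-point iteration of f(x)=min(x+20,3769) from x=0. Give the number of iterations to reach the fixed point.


Step 1: x=0, cap=3769, increment=20
Step 2: x grows by 20 each step until capped at 3769; fixed point is x=3769
Step 3: iterations = ceil(3769/20) = 189

189


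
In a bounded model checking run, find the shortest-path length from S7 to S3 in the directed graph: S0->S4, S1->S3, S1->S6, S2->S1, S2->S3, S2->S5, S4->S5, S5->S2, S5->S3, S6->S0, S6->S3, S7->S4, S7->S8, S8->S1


BFS layer-by-layer from S7:
  dist 0: {S7}
  dist 1: {S4, S8}
  dist 2: {S1, S5}
  dist 3: {S2, S3, S6}
  -> S3 reached at distance 3
Shortest path length = 3

3


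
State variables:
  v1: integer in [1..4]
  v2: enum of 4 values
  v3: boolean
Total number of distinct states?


State space = product of domain sizes of all variables.
Domain sizes:
  v1 (integer in [1..4]): 4
  v2 (enum of 4 values): 4
  v3 (boolean): 2
Product = 4 * 4 * 2 = 32

32


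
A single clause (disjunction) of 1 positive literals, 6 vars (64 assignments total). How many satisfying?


Step 1: Total=2^6=64
Step 2: Unsat when all 1 false: 2^5=32
Step 3: Sat=64-32=32

32


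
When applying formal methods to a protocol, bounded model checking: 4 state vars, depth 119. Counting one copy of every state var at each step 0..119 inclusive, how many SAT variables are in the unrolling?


BMC unrolls to depth k, creating one copy of each state var for steps 0..k.
Step count = 119 + 1 = 120 (steps 0 through 119)
Vars per step = 4
Total = 4 * 120 = 480

480


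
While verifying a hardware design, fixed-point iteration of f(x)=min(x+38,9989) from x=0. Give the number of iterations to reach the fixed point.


Step 1: x=0, cap=9989, increment=38
Step 2: x grows by 38 each step until capped at 9989; fixed point is x=9989
Step 3: iterations = ceil(9989/38) = 263

263


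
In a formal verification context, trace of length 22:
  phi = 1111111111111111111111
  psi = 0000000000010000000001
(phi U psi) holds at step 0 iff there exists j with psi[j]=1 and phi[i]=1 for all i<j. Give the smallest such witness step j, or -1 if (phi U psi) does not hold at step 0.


(phi U psi) at 0: need smallest j with psi[j]=1 and phi[i]=1 for all i in [0,j).
Scan from step 0:
  step 0: phi=1, psi=0 -> continue
  step 1: phi=1, psi=0 -> continue
  step 2: phi=1, psi=0 -> continue
  step 3: phi=1, psi=0 -> continue
  step 11: psi=1 and phi held for [0,11) -> witness found
Witness step = 11

11


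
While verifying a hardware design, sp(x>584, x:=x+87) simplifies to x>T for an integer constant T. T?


Formula: sp(P, x:=E) = exists old_x. (x = E[old_x/x]) AND P[old_x/x] (old_x is the value of x before the assignment; eliminate old_x by solving x = E[old_x/x] for old_x)
Step 1: Precondition P: x>584, i.e. old_x > 584
Step 2: Assignment gives x = old_x + 87, so old_x = x - 87
Step 3: Substitute into P: x - 87 > 584
Step 4: Simplify: x > 584+87 = 671

671


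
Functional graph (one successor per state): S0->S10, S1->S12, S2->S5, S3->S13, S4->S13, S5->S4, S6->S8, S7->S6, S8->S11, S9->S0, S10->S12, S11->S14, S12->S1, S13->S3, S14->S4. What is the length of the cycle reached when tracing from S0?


Trace from S0 until a state repeats:
  S0 -> S10 -> S12 -> S1 -> S12
S12 first seen at step 2, revisited at step 4.
Cycle length = 4 - 2 = 2

2


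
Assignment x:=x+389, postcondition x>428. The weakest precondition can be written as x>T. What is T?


Formula: wp(x:=E, P) = P[E/x] (substitute E for x in postcondition)
Step 1: Postcondition: x>428
Step 2: Substitute x+389 for x: x+389>428
Step 3: Solve for x: x > 428-389 = 39

39


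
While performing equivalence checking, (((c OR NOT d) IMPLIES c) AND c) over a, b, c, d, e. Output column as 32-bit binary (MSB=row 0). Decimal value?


Formula: (((c OR NOT d) IMPLIES c) AND c) over a, b, c, d, e (32 rows)
Evaluate each row (bits = a,b,c,d,e, MSB first):
  row 0 [00000]: (((0 OR NOT 0) IMPLIES 0) AND 0) -> 0
  row 1 [00001]: (((0 OR NOT 0) IMPLIES 0) AND 0) -> 0
  row 2 [00010]: (((0 OR NOT 1) IMPLIES 0) AND 0) -> 0
  row 3 [00011]: (((0 OR NOT 1) IMPLIES 0) AND 0) -> 0
  row 4 [00100]: (((1 OR NOT 0) IMPLIES 1) AND 1) -> 1
  row 5 [00101]: (((1 OR NOT 0) IMPLIES 1) AND 1) -> 1
  row 6 [00110]: (((1 OR NOT 1) IMPLIES 1) AND 1) -> 1
  row 7 [00111]: (((1 OR NOT 1) IMPLIES 1) AND 1) -> 1
  row 8 [01000]: (((0 OR NOT 0) IMPLIES 0) AND 0) -> 0
  row 9 [01001]: (((0 OR NOT 0) IMPLIES 0) AND 0) -> 0
  row 10 [01010]: (((0 OR NOT 1) IMPLIES 0) AND 0) -> 0
  row 11 [01011]: (((0 OR NOT 1) IMPLIES 0) AND 0) -> 0
  row 12 [01100]: (((1 OR NOT 0) IMPLIES 1) AND 1) -> 1
  row 13 [01101]: (((1 OR NOT 0) IMPLIES 1) AND 1) -> 1
  row 14 [01110]: (((1 OR NOT 1) IMPLIES 1) AND 1) -> 1
  row 15 [01111]: (((1 OR NOT 1) IMPLIES 1) AND 1) -> 1
  row 16 [10000]: (((0 OR NOT 0) IMPLIES 0) AND 0) -> 0
  row 17 [10001]: (((0 OR NOT 0) IMPLIES 0) AND 0) -> 0
  row 18 [10010]: (((0 OR NOT 1) IMPLIES 0) AND 0) -> 0
  row 19 [10011]: (((0 OR NOT 1) IMPLIES 0) AND 0) -> 0
  row 20 [10100]: (((1 OR NOT 0) IMPLIES 1) AND 1) -> 1
  row 21 [10101]: (((1 OR NOT 0) IMPLIES 1) AND 1) -> 1
  row 22 [10110]: (((1 OR NOT 1) IMPLIES 1) AND 1) -> 1
  row 23 [10111]: (((1 OR NOT 1) IMPLIES 1) AND 1) -> 1
  row 24 [11000]: (((0 OR NOT 0) IMPLIES 0) AND 0) -> 0
  row 25 [11001]: (((0 OR NOT 0) IMPLIES 0) AND 0) -> 0
  row 26 [11010]: (((0 OR NOT 1) IMPLIES 0) AND 0) -> 0
  row 27 [11011]: (((0 OR NOT 1) IMPLIES 0) AND 0) -> 0
  row 28 [11100]: (((1 OR NOT 0) IMPLIES 1) AND 1) -> 1
  row 29 [11101]: (((1 OR NOT 0) IMPLIES 1) AND 1) -> 1
  row 30 [11110]: (((1 OR NOT 1) IMPLIES 1) AND 1) -> 1
  row 31 [11111]: (((1 OR NOT 1) IMPLIES 1) AND 1) -> 1
Full result column, 4 rows per line (a,b,c fixed per line; d,e runs 00..11 left to right):
  rows 0-3 [a,b,c=000]: 0000  = hex 0
  rows 4-7 [a,b,c=001]: 1111  = hex F
  rows 8-11 [a,b,c=010]: 0000  = hex 0
  rows 12-15 [a,b,c=011]: 1111  = hex F
  rows 16-19 [a,b,c=100]: 0000  = hex 0
  rows 20-23 [a,b,c=101]: 1111  = hex F
  rows 24-27 [a,b,c=110]: 0000  = hex 0
  rows 28-31 [a,b,c=111]: 1111  = hex F
Output column (row 0 .. row 31) = 00001111000011110000111100001111
Output column grouped in 4s = 0000 1111 0000 1111 0000 1111 0000 1111 = 0x0F0F0F0F
Convert to decimal digit by digit (value = value*16 + digit):
  0 -> 0
  0*16 + 15 (F) = 15
  15*16 + 0 = 240
  240*16 + 15 (F) = 3855
  3855*16 + 0 = 61680
  61680*16 + 15 (F) = 986895
  986895*16 + 0 = 15790320
  15790320*16 + 15 (F) = 252645135
Decimal = 252645135

252645135


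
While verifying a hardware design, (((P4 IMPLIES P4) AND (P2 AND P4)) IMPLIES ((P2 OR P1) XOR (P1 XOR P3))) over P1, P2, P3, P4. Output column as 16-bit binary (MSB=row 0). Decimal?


Formula: (((P4 IMPLIES P4) AND (P2 AND P4)) IMPLIES ((P2 OR P1) XOR (P1 XOR P3))) over P1, P2, P3, P4 (16 rows)
Evaluate each row (bits = P1,P2,P3,P4, MSB first):
  row 0 [0000]: (((0 IMPLIES 0) AND (0 AND 0)) IMPLIES ((0 OR 0) XOR (0 XOR 0))) -> 1
  row 1 [0001]: (((1 IMPLIES 1) AND (0 AND 1)) IMPLIES ((0 OR 0) XOR (0 XOR 0))) -> 1
  row 2 [0010]: (((0 IMPLIES 0) AND (0 AND 0)) IMPLIES ((0 OR 0) XOR (0 XOR 1))) -> 1
  row 3 [0011]: (((1 IMPLIES 1) AND (0 AND 1)) IMPLIES ((0 OR 0) XOR (0 XOR 1))) -> 1
  row 4 [0100]: (((0 IMPLIES 0) AND (1 AND 0)) IMPLIES ((1 OR 0) XOR (0 XOR 0))) -> 1
  row 5 [0101]: (((1 IMPLIES 1) AND (1 AND 1)) IMPLIES ((1 OR 0) XOR (0 XOR 0))) -> 1
  row 6 [0110]: (((0 IMPLIES 0) AND (1 AND 0)) IMPLIES ((1 OR 0) XOR (0 XOR 1))) -> 1
  row 7 [0111]: (((1 IMPLIES 1) AND (1 AND 1)) IMPLIES ((1 OR 0) XOR (0 XOR 1))) -> 0
  row 8 [1000]: (((0 IMPLIES 0) AND (0 AND 0)) IMPLIES ((0 OR 1) XOR (1 XOR 0))) -> 1
  row 9 [1001]: (((1 IMPLIES 1) AND (0 AND 1)) IMPLIES ((0 OR 1) XOR (1 XOR 0))) -> 1
  row 10 [1010]: (((0 IMPLIES 0) AND (0 AND 0)) IMPLIES ((0 OR 1) XOR (1 XOR 1))) -> 1
  row 11 [1011]: (((1 IMPLIES 1) AND (0 AND 1)) IMPLIES ((0 OR 1) XOR (1 XOR 1))) -> 1
  row 12 [1100]: (((0 IMPLIES 0) AND (1 AND 0)) IMPLIES ((1 OR 1) XOR (1 XOR 0))) -> 1
  row 13 [1101]: (((1 IMPLIES 1) AND (1 AND 1)) IMPLIES ((1 OR 1) XOR (1 XOR 0))) -> 0
  row 14 [1110]: (((0 IMPLIES 0) AND (1 AND 0)) IMPLIES ((1 OR 1) XOR (1 XOR 1))) -> 1
  row 15 [1111]: (((1 IMPLIES 1) AND (1 AND 1)) IMPLIES ((1 OR 1) XOR (1 XOR 1))) -> 1
Full result column, 4 rows per line (P1,P2 fixed per line; P3,P4 runs 00..11 left to right):
  rows 0-3 [P1,P2=00]: 1111  = hex F
  rows 4-7 [P1,P2=01]: 1110  = hex E
  rows 8-11 [P1,P2=10]: 1111  = hex F
  rows 12-15 [P1,P2=11]: 1011  = hex B
Output column (row 0 .. row 15) = 1111111011111011
Output column grouped in 4s = 1111 1110 1111 1011 = 0xFEFB
Convert to decimal digit by digit (value = value*16 + digit):
  F -> 15
  15*16 + 14 (E) = 254
  254*16 + 15 (F) = 4079
  4079*16 + 11 (B) = 65275
Decimal = 65275

65275


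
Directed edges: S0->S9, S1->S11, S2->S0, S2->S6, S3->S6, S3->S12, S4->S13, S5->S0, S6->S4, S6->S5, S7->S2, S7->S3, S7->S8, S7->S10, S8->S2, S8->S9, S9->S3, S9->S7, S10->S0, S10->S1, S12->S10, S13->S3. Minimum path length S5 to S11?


BFS layer-by-layer from S5:
  dist 0: {S5}
  dist 1: {S0}
  dist 2: {S9}
  dist 3: {S3, S7}
  dist 4: {S2, S6, S8, S10, S12}
  dist 5: {S1, S4}
  dist 6: {S11, S13}
  -> S11 reached at distance 6
Shortest path length = 6

6


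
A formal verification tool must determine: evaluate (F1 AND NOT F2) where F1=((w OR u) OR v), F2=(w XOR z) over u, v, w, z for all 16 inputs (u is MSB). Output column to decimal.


F1 = ((w OR u) OR v)
F2 = (w XOR z)
Counterexample to F1=>F2 is where F1=1 and F2=0.
Evaluate each row (bits = u,v,w,z, MSB first):
  row 0 [0000]: F1=0 F2=0 -> F1&~F2 -> 0
  row 1 [0001]: F1=0 F2=1 -> F1&~F2 -> 0
  row 2 [0010]: F1=1 F2=1 -> F1&~F2 -> 0
  row 3 [0011]: F1=1 F2=0 -> F1&~F2 -> 1
  row 4 [0100]: F1=1 F2=0 -> F1&~F2 -> 1
  row 5 [0101]: F1=1 F2=1 -> F1&~F2 -> 0
  row 6 [0110]: F1=1 F2=1 -> F1&~F2 -> 0
  row 7 [0111]: F1=1 F2=0 -> F1&~F2 -> 1
  row 8 [1000]: F1=1 F2=0 -> F1&~F2 -> 1
  row 9 [1001]: F1=1 F2=1 -> F1&~F2 -> 0
  row 10 [1010]: F1=1 F2=1 -> F1&~F2 -> 0
  row 11 [1011]: F1=1 F2=0 -> F1&~F2 -> 1
  row 12 [1100]: F1=1 F2=0 -> F1&~F2 -> 1
  row 13 [1101]: F1=1 F2=1 -> F1&~F2 -> 0
  row 14 [1110]: F1=1 F2=1 -> F1&~F2 -> 0
  row 15 [1111]: F1=1 F2=0 -> F1&~F2 -> 1
Full result column, 4 rows per line (u,v fixed per line; w,z runs 00..11 left to right):
  rows 0-3 [u,v=00]: 0001  = hex 1
  rows 4-7 [u,v=01]: 1001  = hex 9
  rows 8-11 [u,v=10]: 1001  = hex 9
  rows 12-15 [u,v=11]: 1001  = hex 9
Counterexample vector (row 0 .. row 15) = 0001100110011001
Output column grouped in 4s = 0001 1001 1001 1001 = 0x1999
Convert to decimal digit by digit (value = value*16 + digit):
  1 -> 1
  1*16 + 9 = 25
  25*16 + 9 = 409
  409*16 + 9 = 6553
Decimal = 6553

6553


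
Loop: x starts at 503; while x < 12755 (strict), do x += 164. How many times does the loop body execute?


Step 1: x goes from 503 toward 12755 by 164; the body runs while x<12755, so iterations = ceil((bound-start)/step)
Step 2: Distance=12252
Step 3: ceil(12252/164)=75

75


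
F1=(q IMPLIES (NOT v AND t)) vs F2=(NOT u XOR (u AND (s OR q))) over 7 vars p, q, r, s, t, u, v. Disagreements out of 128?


F1 = (q IMPLIES (NOT v AND t))
F2 = (NOT u XOR (u AND (s OR q)))
Evaluate both on each of 128 rows (bits = p,q,r,s,t,u,v):
  row 0 [0000000]: F1=1 F2=1 -> 0
  row 1 [0000001]: F1=1 F2=1 -> 0
  row 2 [0000010]: F1=1 F2=0 (differ) -> 1
  row 3 [0000011]: F1=1 F2=0 (differ) -> 1
  row 4 [0000100]: F1=1 F2=1 -> 0
  (every remaining row is evaluated the same way; all 128 results are listed next)
Full result column, 8 rows per line (p,q,r,s fixed per line; t,u,v runs 000..111 left to right):
  rows 0-7 [p,q,r,s=0000]: 00110011  (ones: 4)
  rows 8-15 [p,q,r,s=0001]: 00000000  (ones: 0)
  rows 16-23 [p,q,r,s=0010]: 00110011  (ones: 4)
  rows 24-31 [p,q,r,s=0011]: 00000000  (ones: 0)
  rows 32-39 [p,q,r,s=0100]: 11110101  (ones: 6)
  rows 40-47 [p,q,r,s=0101]: 11110101  (ones: 6)
  rows 48-55 [p,q,r,s=0110]: 11110101  (ones: 6)
  rows 56-63 [p,q,r,s=0111]: 11110101  (ones: 6)
  rows 64-71 [p,q,r,s=1000]: 00110011  (ones: 4)
  rows 72-79 [p,q,r,s=1001]: 00000000  (ones: 0)
  rows 80-87 [p,q,r,s=1010]: 00110011  (ones: 4)
  rows 88-95 [p,q,r,s=1011]: 00000000  (ones: 0)
  rows 96-103 [p,q,r,s=1100]: 11110101  (ones: 6)
  rows 104-111 [p,q,r,s=1101]: 11110101  (ones: 6)
  rows 112-119 [p,q,r,s=1110]: 11110101  (ones: 6)
  rows 120-127 [p,q,r,s=1111]: 11110101  (ones: 6)
Disagreements = 4+0+4+0+6+6+6+6+4+0+4+0+6+6+6+6 = 64

64


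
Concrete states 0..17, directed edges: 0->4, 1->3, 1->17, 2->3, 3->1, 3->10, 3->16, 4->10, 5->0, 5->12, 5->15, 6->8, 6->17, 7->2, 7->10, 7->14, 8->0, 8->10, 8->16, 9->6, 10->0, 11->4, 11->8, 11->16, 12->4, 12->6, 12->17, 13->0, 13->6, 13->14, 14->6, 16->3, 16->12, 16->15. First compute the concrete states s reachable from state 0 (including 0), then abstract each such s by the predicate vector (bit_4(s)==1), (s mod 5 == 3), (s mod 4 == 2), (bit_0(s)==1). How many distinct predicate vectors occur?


BFS from 0:
Concrete reachable: {0, 4, 10}
Abstract via predicates (bit_4(s)==1), (s mod 5 == 3), (s mod 4 == 2), (bit_0(s)==1):
  (0,0,0,0) <- {0, 4}
  (0,0,1,0) <- {10}
Distinct abstract states = 2

2


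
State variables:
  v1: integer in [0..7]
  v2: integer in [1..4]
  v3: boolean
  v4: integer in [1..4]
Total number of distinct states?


State space = product of domain sizes of all variables.
Domain sizes:
  v1 (integer in [0..7]): 8
  v2 (integer in [1..4]): 4
  v3 (boolean): 2
  v4 (integer in [1..4]): 4
Product = 8 * 4 * 2 * 4 = 256

256


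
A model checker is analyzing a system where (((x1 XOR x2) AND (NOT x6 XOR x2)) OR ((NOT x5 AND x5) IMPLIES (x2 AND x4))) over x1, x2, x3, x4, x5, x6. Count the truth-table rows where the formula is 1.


Formula: (((x1 XOR x2) AND (NOT x6 XOR x2)) OR ((NOT x5 AND x5) IMPLIES (x2 AND x4))) over 6 vars (64 rows)
Evaluate each row (x1, x2, x3, x4, x5, x6 as bits, MSB first):
  row 0 [000000]: (((0 XOR 0) AND (NOT 0 XOR 0)) OR ((NOT 0 AND 0) IMPLIES (0 AND 0))) -> 1
  row 1 [000001]: (((0 XOR 0) AND (NOT 1 XOR 0)) OR ((NOT 0 AND 0) IMPLIES (0 AND 0))) -> 1
  row 2 [000010]: (((0 XOR 0) AND (NOT 0 XOR 0)) OR ((NOT 1 AND 1) IMPLIES (0 AND 0))) -> 1
  row 3 [000011]: (((0 XOR 0) AND (NOT 1 XOR 0)) OR ((NOT 1 AND 1) IMPLIES (0 AND 0))) -> 1
  row 4 [000100]: (((0 XOR 0) AND (NOT 0 XOR 0)) OR ((NOT 0 AND 0) IMPLIES (0 AND 1))) -> 1
  (every remaining row is evaluated the same way; all 64 results are listed next)
Full result column, 8 rows per line (x1,x2,x3 fixed per line; x4,x5,x6 runs 000..111 left to right):
  rows 0-7 [x1,x2,x3=000]: 11111111  (ones: 8)
  rows 8-15 [x1,x2,x3=001]: 11111111  (ones: 8)
  rows 16-23 [x1,x2,x3=010]: 11111111  (ones: 8)
  rows 24-31 [x1,x2,x3=011]: 11111111  (ones: 8)
  rows 32-39 [x1,x2,x3=100]: 11111111  (ones: 8)
  rows 40-47 [x1,x2,x3=101]: 11111111  (ones: 8)
  rows 48-55 [x1,x2,x3=110]: 11111111  (ones: 8)
  rows 56-63 [x1,x2,x3=111]: 11111111  (ones: 8)
Count of 1-rows = 8+8+8+8+8+8+8+8 = 64

64


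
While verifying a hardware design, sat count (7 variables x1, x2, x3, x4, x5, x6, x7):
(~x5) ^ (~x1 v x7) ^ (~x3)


CNF with 3 clauses over 7 vars (128 assignments).
An assignment satisfies CNF iff every clause has >=1 true literal.
Check each row (bits = x1,x2,x3,x4,x5,x6,x7; clause T/F shown):
  row 0 [0000000]: clauses=TTT -> 1
  row 1 [0000001]: clauses=TTT -> 1
  row 2 [0000010]: clauses=TTT -> 1
  row 3 [0000011]: clauses=TTT -> 1
  row 4 [0000100]: clauses=FTT -> 0
  (every remaining row is evaluated the same way; all 128 results are listed next)
Full result column, 8 rows per line (x1,x2,x3,x4 fixed per line; x5,x6,x7 runs 000..111 left to right):
  rows 0-7 [x1,x2,x3,x4=0000]: 11110000  (ones: 4)
  rows 8-15 [x1,x2,x3,x4=0001]: 11110000  (ones: 4)
  rows 16-23 [x1,x2,x3,x4=0010]: 00000000  (ones: 0)
  rows 24-31 [x1,x2,x3,x4=0011]: 00000000  (ones: 0)
  rows 32-39 [x1,x2,x3,x4=0100]: 11110000  (ones: 4)
  rows 40-47 [x1,x2,x3,x4=0101]: 11110000  (ones: 4)
  rows 48-55 [x1,x2,x3,x4=0110]: 00000000  (ones: 0)
  rows 56-63 [x1,x2,x3,x4=0111]: 00000000  (ones: 0)
  rows 64-71 [x1,x2,x3,x4=1000]: 01010000  (ones: 2)
  rows 72-79 [x1,x2,x3,x4=1001]: 01010000  (ones: 2)
  rows 80-87 [x1,x2,x3,x4=1010]: 00000000  (ones: 0)
  rows 88-95 [x1,x2,x3,x4=1011]: 00000000  (ones: 0)
  rows 96-103 [x1,x2,x3,x4=1100]: 01010000  (ones: 2)
  rows 104-111 [x1,x2,x3,x4=1101]: 01010000  (ones: 2)
  rows 112-119 [x1,x2,x3,x4=1110]: 00000000  (ones: 0)
  rows 120-127 [x1,x2,x3,x4=1111]: 00000000  (ones: 0)
Satisfying assignments = 4+4+0+0+4+4+0+0+2+2+0+0+2+2+0+0 = 24

24


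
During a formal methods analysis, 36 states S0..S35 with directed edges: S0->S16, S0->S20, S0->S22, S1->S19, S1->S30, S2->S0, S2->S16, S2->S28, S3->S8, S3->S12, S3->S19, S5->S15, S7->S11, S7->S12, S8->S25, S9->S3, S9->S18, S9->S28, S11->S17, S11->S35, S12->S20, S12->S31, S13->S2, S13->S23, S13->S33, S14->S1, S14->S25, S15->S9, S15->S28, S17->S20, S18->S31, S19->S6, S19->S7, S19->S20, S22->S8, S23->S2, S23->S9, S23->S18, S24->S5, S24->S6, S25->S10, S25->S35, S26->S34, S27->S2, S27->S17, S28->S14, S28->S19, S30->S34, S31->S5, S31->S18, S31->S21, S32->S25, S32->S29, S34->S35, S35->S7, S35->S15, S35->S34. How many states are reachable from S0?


BFS from S0:
  layer 0: {S0}
  layer 1: {S16, S20, S22}
  layer 2: {S8}
  layer 3: {S25}
  layer 4: {S10, S35}
  layer 5: {S7, S15, S34}
  layer 6: {S9, S11, S12, S28}
  layer 7: {S3, S14, S17, S18, S19, S31}
  layer 8: {S1, S5, S6, S21}
  layer 9: {S30}
Reachable set: {S0, S1, S3, S5, S6, S7, S8, S9, S10, S11, S12, S14, S15, S16, S17, S18, S19, S20, S21, S22, S25, S28, S30, S31, S34, S35}
Count = 26

26


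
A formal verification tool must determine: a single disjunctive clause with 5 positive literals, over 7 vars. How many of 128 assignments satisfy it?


Step 1: Total=2^7=128
Step 2: Unsat when all 5 false: 2^2=4
Step 3: Sat=128-4=124

124


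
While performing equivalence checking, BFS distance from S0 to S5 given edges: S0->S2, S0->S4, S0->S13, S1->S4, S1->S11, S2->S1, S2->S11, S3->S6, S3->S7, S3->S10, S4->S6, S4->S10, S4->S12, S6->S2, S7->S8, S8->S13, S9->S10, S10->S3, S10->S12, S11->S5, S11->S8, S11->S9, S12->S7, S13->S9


BFS layer-by-layer from S0:
  dist 0: {S0}
  dist 1: {S2, S4, S13}
  dist 2: {S1, S6, S9, S10, S11, S12}
  dist 3: {S3, S5, S7, S8}
  -> S5 reached at distance 3
Shortest path length = 3

3


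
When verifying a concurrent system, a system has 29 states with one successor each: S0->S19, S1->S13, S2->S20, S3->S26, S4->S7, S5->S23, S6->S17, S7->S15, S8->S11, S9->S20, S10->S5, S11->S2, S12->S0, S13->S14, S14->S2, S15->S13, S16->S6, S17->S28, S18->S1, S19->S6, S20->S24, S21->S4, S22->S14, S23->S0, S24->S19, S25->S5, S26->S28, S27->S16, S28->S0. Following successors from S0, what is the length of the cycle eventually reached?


Trace from S0 until a state repeats:
  S0 -> S19 -> S6 -> S17 -> S28 -> S0
S0 first seen at step 0, revisited at step 5.
Cycle length = 5 - 0 = 5

5


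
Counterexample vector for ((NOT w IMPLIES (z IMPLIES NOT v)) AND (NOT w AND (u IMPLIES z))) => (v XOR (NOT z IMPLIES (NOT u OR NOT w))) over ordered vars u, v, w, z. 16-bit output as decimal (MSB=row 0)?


F1 = ((NOT w IMPLIES (z IMPLIES NOT v)) AND (NOT w AND (u IMPLIES z)))
F2 = (v XOR (NOT z IMPLIES (NOT u OR NOT w)))
Counterexample to F1=>F2 is where F1=1 and F2=0.
Evaluate each row (bits = u,v,w,z, MSB first):
  row 0 [0000]: F1=1 F2=1 -> F1&~F2 -> 0
  row 1 [0001]: F1=1 F2=1 -> F1&~F2 -> 0
  row 2 [0010]: F1=0 F2=1 -> F1&~F2 -> 0
  row 3 [0011]: F1=0 F2=1 -> F1&~F2 -> 0
  row 4 [0100]: F1=1 F2=0 -> F1&~F2 -> 1
  row 5 [0101]: F1=0 F2=0 -> F1&~F2 -> 0
  row 6 [0110]: F1=0 F2=0 -> F1&~F2 -> 0
  row 7 [0111]: F1=0 F2=0 -> F1&~F2 -> 0
  row 8 [1000]: F1=0 F2=1 -> F1&~F2 -> 0
  row 9 [1001]: F1=1 F2=1 -> F1&~F2 -> 0
  row 10 [1010]: F1=0 F2=0 -> F1&~F2 -> 0
  row 11 [1011]: F1=0 F2=1 -> F1&~F2 -> 0
  row 12 [1100]: F1=0 F2=0 -> F1&~F2 -> 0
  row 13 [1101]: F1=0 F2=0 -> F1&~F2 -> 0
  row 14 [1110]: F1=0 F2=1 -> F1&~F2 -> 0
  row 15 [1111]: F1=0 F2=0 -> F1&~F2 -> 0
Full result column, 4 rows per line (u,v fixed per line; w,z runs 00..11 left to right):
  rows 0-3 [u,v=00]: 0000  = hex 0
  rows 4-7 [u,v=01]: 1000  = hex 8
  rows 8-11 [u,v=10]: 0000  = hex 0
  rows 12-15 [u,v=11]: 0000  = hex 0
Counterexample vector (row 0 .. row 15) = 0000100000000000
Output column grouped in 4s = 0000 1000 0000 0000 = 0x0800
Convert to decimal digit by digit (value = value*16 + digit):
  0 -> 0
  0*16 + 8 = 8
  8*16 + 0 = 128
  128*16 + 0 = 2048
Decimal = 2048

2048
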